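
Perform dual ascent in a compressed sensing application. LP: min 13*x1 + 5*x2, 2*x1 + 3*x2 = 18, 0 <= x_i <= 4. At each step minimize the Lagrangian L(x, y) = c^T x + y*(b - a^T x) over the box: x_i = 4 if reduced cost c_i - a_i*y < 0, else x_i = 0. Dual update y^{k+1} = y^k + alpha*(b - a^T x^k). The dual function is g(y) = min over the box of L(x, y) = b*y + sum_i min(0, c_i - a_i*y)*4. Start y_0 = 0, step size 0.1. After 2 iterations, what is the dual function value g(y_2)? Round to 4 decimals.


Dual ascent for LP: min 13*x1 + 5*x2, 2*x1 + 3*x2 = 18, 0 <= x_i <= 4
Step 1: y^k = 0.0, reduced costs: (13.0, 5.0)
  x^k = (0.0, 0.0), subgradient = b - a^T x = 18.0
  y^{k+1} = 0.0 + 0.1*18.0 = 1.8
Step 2: y^k = 1.8, reduced costs: (9.4, -0.4)
  x^k = (0.0, 4.0), subgradient = b - a^T x = 6.0
  y^{k+1} = 1.8 + 0.1*6.0 = 2.4
Dual objective at y_2 = 2.4: reduced costs (8.2, -2.2), box minimizer x = (0.0, 4.0)
g(y_2) = b*y + (c1 - a1*y)*x1 + (c2 - a2*y)*x2 = 18*2.4 + 8.2*0.0 + (-2.2)*4.0 = 43.2 + 0.0 - 8.8 = 34.4


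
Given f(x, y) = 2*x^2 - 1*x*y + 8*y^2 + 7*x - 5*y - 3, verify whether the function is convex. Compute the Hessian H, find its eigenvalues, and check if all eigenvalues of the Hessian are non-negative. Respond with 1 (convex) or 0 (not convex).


The Hessian of f(x,y) = 2*x^2 - 1*x*y + 8*y^2 + 7*x - 5*y - 3 is:
H = [[4, -1], [-1, 16]]
Trace = 4 + 16 = 20
Determinant = 4*16 - (-1)^2 = 63
Discriminant = (20)^2 - 4*63 = 148.0
Eigenvalues: lambda_1 = 3.9172, lambda_2 = 16.0828
The function is convex.

1


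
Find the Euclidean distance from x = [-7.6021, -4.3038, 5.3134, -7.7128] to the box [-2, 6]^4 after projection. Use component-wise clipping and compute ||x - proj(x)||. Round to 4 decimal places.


Project each component onto [-2, 6].
clip(-7.6021) = -2.0, clip(-4.3038) = -2.0, clip(5.3134) = 5.3134, clip(-7.7128) = -2.0
Projection = [-2.0, -2.0, 5.3134, -2.0]
Squared diffs: [31.3835, 5.3075, 0.0, 32.6361]
Distance = sqrt(69.3271) = 8.3263


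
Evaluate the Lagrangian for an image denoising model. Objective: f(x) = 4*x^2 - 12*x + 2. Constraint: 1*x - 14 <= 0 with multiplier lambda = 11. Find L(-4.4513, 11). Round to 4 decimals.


Step 1: Evaluate f(x).
f(-4.4513) = 4*(-4.4513)^2 - 12*(-4.4513) + 2 = 134.6719
Step 2: Evaluate g(x).
g(-4.4513) = 1*-4.4513 - 14 = -18.4513
Step 3: Compute Lagrangian.
L = 134.6719 + 11*-18.4513 = -68.2924


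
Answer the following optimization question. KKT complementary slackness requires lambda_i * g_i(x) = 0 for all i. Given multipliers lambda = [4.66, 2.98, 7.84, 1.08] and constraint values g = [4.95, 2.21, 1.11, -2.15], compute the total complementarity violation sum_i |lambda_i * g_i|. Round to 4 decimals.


KKT complementary slackness check:
lambda_1 * g_1 = 4.66 * 4.95 = 23.067
lambda_2 * g_2 = 2.98 * 2.21 = 6.5858
lambda_3 * g_3 = 7.84 * 1.11 = 8.7024
lambda_4 * g_4 = 1.08 * -2.15 = -2.322
Total violation = 23.067 + 6.5858 + 8.7024 + 2.322 = 40.6772


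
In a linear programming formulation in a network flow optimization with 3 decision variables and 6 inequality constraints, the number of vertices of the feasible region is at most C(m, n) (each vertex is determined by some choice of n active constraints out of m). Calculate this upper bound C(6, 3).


Each vertex corresponds to some choice of n active constraints out of m, so the number of vertices is at most C(m, n) = m! / (n!(m-n)!).
m = 6, n = 3
Numerator: 6 * 5 * 4
Denominator: 3! = 6
C(6, 3) = 20


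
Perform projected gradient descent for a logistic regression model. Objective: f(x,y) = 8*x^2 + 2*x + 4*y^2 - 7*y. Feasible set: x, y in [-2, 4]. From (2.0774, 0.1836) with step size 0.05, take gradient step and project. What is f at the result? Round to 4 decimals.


Step 1: Compute gradient at (2.0774, 0.1836).
grad_x = 2*8*2.0774 + 2 = 35.2384
grad_y = 2*4*0.1836 - 7 = -5.5312
Step 2: Gradient step.
x_raw = 2.0774 - 0.05*35.2384 = 0.3155
y_raw = 0.1836 - 0.05*-5.5312 = 0.4602
Step 3: Project onto [-2, 4].
x_proj = clip(0.3155) = 0.3155
y_proj = clip(0.4602) = 0.4602
Step 4: Evaluate f.
f(0.3155, 0.4602) = -0.947


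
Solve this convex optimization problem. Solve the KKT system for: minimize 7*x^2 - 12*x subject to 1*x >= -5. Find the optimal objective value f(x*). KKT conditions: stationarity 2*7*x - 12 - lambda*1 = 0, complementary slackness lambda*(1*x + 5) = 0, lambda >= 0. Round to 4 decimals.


Step 1: Try lambda = 0 (constraint inactive).
Stationarity: 2*7*x - 12 = 0
x* = 12/(2*7) = 6/7 = 0.8571 (rounded; the exact value 6/7 is used below)
Check constraint: 1*0.8571 = 0.8571 >= -5 -- satisfied.
Step 2: Compute optimal value.
f(x*) = 7*(6/7)^2 - 12*(6/7) = -5.1429


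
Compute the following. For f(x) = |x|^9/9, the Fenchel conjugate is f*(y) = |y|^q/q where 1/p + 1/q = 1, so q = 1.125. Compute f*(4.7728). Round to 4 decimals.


The conjugate exponent q satisfies 1/p + 1/q = 1.
p = 9, so q = 9/(9 - 1) = 1.125
|y|^q = 4.7728^1.125 = 5.8026
f*(4.7728) = 5.8026 / 1.125 = 5.1578


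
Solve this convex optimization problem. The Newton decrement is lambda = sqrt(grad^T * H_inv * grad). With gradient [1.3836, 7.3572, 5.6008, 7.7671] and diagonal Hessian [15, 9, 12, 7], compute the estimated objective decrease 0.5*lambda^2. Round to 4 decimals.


Step 1: H is diagonal, so H^(-1) * g = [0.0922, 0.8175, 0.4667, 1.1096].
Step 2: g^T H^(-1) g = sum_i g_i^2 / H_ii
  = (1.3836)^2/15 + (7.3572)^2/9 + (5.6008)^2/12 + (7.7671)^2/7
  = 0.1276 + 6.0143 + 2.6141 + 8.6183 = 17.3742
Step 3: Objective decrease = 0.5 * g^T H^(-1) g = 8.6871


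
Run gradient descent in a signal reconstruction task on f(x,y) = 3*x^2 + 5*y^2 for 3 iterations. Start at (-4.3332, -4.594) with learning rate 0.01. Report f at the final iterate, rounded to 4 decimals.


Gradient descent on f(x,y) = 3*x^2 + 5*y^2.
Starting point: (-4.3332, -4.594), alpha = 0.01
Step 1: grad_x = 2*3*-4.3332 = -25.9992, grad_y = 2*5*-4.594 = -45.94
  x_1 = -4.3332 - 0.01*-25.9992 = -4.0732
  y_1 = -4.594 - 0.01*-45.94 = -4.1346
Step 2: grad_x = 2*3*-4.0732 = -24.4392, grad_y = 2*5*-4.1346 = -41.346
  x_2 = -4.0732 - 0.01*-24.4392 = -3.8288
  y_2 = -4.1346 - 0.01*-41.346 = -3.7211
Step 3: grad_x = 2*3*-3.8288 = -22.9729, grad_y = 2*5*-3.7211 = -37.2114
  x_3 = -3.8288 - 0.01*-22.9729 = -3.5991
  y_3 = -3.7211 - 0.01*-37.2114 = -3.349
f(-3.5991, -3.349) = 3*(-3.5991)^2 + 5*(-3.349)^2 = 94.9401


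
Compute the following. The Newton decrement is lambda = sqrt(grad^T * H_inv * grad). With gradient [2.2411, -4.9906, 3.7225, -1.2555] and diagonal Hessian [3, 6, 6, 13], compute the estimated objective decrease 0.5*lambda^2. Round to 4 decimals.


Step 1: H is diagonal, so H^(-1) * g = [0.747, -0.8318, 0.6204, -0.0966].
Step 2: g^T H^(-1) g = sum_i g_i^2 / H_ii
  = (2.2411)^2/3 + (-4.9906)^2/6 + (3.7225)^2/6 + (-1.2555)^2/13
  = 1.6742 + 4.151 + 2.3095 + 0.1213 = 8.2559
Step 3: Objective decrease = 0.5 * g^T H^(-1) g = 4.128


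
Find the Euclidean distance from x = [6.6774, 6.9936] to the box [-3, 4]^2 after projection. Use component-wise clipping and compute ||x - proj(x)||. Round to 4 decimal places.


Project each component onto [-3, 4].
clip(6.6774) = 4.0, clip(6.9936) = 4.0
Projection = [4.0, 4.0]
Squared diffs: [7.1685, 8.9616]
Distance = sqrt(16.1301) = 4.0162


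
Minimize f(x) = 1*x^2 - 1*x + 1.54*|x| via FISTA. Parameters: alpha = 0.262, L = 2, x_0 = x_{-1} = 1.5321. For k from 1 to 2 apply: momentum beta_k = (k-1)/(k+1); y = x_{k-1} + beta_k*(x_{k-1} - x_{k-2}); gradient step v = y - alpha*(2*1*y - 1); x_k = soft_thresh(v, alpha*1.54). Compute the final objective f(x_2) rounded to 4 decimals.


FISTA on f(x) = 1*x^2 - 1*x + 1.54*|x|
L = 2, alpha = 0.262
Iteration 1: beta = 0.0, y = 1.5321 + 0.0*(1.5321 - 1.5321) = 1.5321
  grad(y) = 2.0642, v = y - alpha*grad = 0.9913
  prox(v) = soft_thresh(0.9913, 0.4035) = 0.5878
Iteration 2: beta = 0.3333, y = 0.5878 + 0.3333*(0.5878 - 1.5321) = 0.273
  grad(y) = -0.4539, v = y - alpha*grad = 0.392
  prox(v) = soft_thresh(0.392, 0.4035) = 0.0
f(x_2) = 1*0.0^2 - 1*0.0 + 1.54*|0.0| = 0.0


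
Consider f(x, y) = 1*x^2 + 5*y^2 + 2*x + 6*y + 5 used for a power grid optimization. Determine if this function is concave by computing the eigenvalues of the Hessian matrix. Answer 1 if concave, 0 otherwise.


The Hessian of f(x,y) = 1*x^2 + 5*y^2 + 2*x + 6*y + 5 is:
H = [[2, 0], [0, 10]]
Trace = 2 + 10 = 12
Determinant = 2*10 - (0)^2 = 20
Discriminant = (12)^2 - 4*20 = 64.0
Eigenvalues: lambda_1 = 2.0, lambda_2 = 10.0
The function is not concave.

0


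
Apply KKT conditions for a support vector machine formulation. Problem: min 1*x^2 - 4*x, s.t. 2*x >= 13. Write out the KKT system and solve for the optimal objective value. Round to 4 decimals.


Step 1: Try lambda = 0 (constraint inactive).
x_unc = 4/(2*1) = 2.0
Check: 2*2.0 = 4.0 < 13 -- violated!
Step 2: Constraint must be active: 2*x = 13
x* = 13/2 = 6.5
lambda = (2*1*6.5 - 4)/2 = 4.5
Step 3: Compute optimal value.
f(x*) = 1*6.5^2 - 4*6.5 = 16.25


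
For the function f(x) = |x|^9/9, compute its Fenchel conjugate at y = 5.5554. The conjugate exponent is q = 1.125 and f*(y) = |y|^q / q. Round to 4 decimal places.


The conjugate exponent q satisfies 1/p + 1/q = 1.
p = 9, so q = 9/(9 - 1) = 1.125
|y|^q = 5.5554^1.125 = 6.8834
f*(5.5554) = 6.8834 / 1.125 = 6.1186


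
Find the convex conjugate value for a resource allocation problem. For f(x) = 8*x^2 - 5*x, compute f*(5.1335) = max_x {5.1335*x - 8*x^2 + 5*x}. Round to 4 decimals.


f*(y) = sup_x {y*x - a*x^2 - b*x} = sup_x {(y-b)*x - a*x^2}
FOC: (y - b) - 2a*x = 0 => x* = (y - b)/(2a)
x* = (5.1335 + 5)/(2*8) = 0.6333
f*(5.1335) = (y-b)^2/(4a) = (5.1335 + 5)^2/(4*8)
= 102.6878/32 = 3.209


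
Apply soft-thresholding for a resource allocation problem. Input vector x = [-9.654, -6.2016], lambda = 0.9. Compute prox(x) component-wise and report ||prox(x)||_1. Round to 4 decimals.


Soft-thresholding with lambda = 0.9:
prox(-9.654) = sign(-9.654)*max(|-9.654| - 0.9, 0) = -8.754
prox(-6.2016) = sign(-6.2016)*max(|-6.2016| - 0.9, 0) = -5.3016
prox(x) = [-8.754, -5.3016]
||prox(x)||_1 = 8.754 + 5.3016 = 14.0556


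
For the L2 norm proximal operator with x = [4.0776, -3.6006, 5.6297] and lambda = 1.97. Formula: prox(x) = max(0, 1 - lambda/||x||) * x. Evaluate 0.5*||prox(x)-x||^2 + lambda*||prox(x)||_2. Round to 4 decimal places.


Step 1: Compute ||x||.
||x|| = 7.8285
Step 2: Compute scaling factor.
scale = max(0, 1 - 1.97/7.8285) = 0.7484
Step 3: prox(x) = [3.0515, -2.6945, 4.213]
||prox(x)|| = 5.8585
Step 4: Proximal objective.
0.5*||prox-x||^2 = 1.9405
lambda*||prox|| = 11.5412
Total = 13.4816


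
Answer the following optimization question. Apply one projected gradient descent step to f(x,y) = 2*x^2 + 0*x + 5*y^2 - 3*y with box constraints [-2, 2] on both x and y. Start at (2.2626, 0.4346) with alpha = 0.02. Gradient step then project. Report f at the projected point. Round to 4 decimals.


Step 1: Compute gradient at (2.2626, 0.4346).
grad_x = 2*2*2.2626 + 0 = 9.0504
grad_y = 2*5*0.4346 - 3 = 1.346
Step 2: Gradient step.
x_raw = 2.2626 - 0.02*9.0504 = 2.0816
y_raw = 0.4346 - 0.02*1.346 = 0.4077
Step 3: Project onto [-2, 2].
x_proj = clip(2.0816) = 2.0
y_proj = clip(0.4077) = 0.4077
Step 4: Evaluate f.
f(2.0, 0.4077) = 7.608


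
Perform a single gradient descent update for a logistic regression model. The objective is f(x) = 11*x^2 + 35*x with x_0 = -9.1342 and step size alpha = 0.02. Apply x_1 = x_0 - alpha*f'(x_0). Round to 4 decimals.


We compute the gradient at x_0 and apply the update.
f'(x) = 22*x + 35
f'(-9.1342) = 22*-9.1342 + 35 = -165.9524
x_1 = -9.1342 - 0.02*-165.9524 = -5.8152


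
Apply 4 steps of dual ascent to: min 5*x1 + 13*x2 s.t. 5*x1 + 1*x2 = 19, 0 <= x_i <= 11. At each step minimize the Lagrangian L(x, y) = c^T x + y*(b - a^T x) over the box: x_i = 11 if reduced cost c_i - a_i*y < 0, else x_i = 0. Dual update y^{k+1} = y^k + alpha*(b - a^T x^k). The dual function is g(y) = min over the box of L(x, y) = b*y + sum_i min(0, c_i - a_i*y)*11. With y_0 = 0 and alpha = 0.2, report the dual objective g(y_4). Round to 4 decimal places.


Dual ascent for LP: min 5*x1 + 13*x2, 5*x1 + 1*x2 = 19, 0 <= x_i <= 11
Step 1: y^k = 0.0, reduced costs: (5.0, 13.0)
  x^k = (0.0, 0.0), subgradient = b - a^T x = 19.0
  y^{k+1} = 0.0 + 0.2*19.0 = 3.8
Step 2: y^k = 3.8, reduced costs: (-14.0, 9.2)
  x^k = (11.0, 0.0), subgradient = b - a^T x = -36.0
  y^{k+1} = 3.8 + 0.2*-36.0 = -3.4
Step 3: y^k = -3.4, reduced costs: (22.0, 16.4)
  x^k = (0.0, 0.0), subgradient = b - a^T x = 19.0
  y^{k+1} = -3.4 + 0.2*19.0 = 0.4
Step 4: y^k = 0.4, reduced costs: (3.0, 12.6)
  x^k = (0.0, 0.0), subgradient = b - a^T x = 19.0
  y^{k+1} = 0.4 + 0.2*19.0 = 4.2
Dual objective at y_4 = 4.2: reduced costs (-16.0, 8.8), box minimizer x = (11.0, 0.0)
g(y_4) = b*y + (c1 - a1*y)*x1 + (c2 - a2*y)*x2 = 19*4.2 + (-16.0)*11.0 + 8.8*0.0 = 79.8 - 176.0 + 0.0 = -96.2


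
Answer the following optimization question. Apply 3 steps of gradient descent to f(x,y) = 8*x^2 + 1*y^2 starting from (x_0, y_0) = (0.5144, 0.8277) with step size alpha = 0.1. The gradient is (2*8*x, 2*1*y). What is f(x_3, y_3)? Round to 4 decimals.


Gradient descent on f(x,y) = 8*x^2 + 1*y^2.
Starting point: (0.5144, 0.8277), alpha = 0.1
Step 1: grad_x = 2*8*0.5144 = 8.2304, grad_y = 2*1*0.8277 = 1.6554
  x_1 = 0.5144 - 0.1*8.2304 = -0.3086
  y_1 = 0.8277 - 0.1*1.6554 = 0.6622
Step 2: grad_x = 2*8*-0.3086 = -4.9382, grad_y = 2*1*0.6622 = 1.3243
  x_2 = -0.3086 - 0.1*-4.9382 = 0.1852
  y_2 = 0.6622 - 0.1*1.3243 = 0.5297
Step 3: grad_x = 2*8*0.1852 = 2.9629, grad_y = 2*1*0.5297 = 1.0595
  x_3 = 0.1852 - 0.1*2.9629 = -0.1111
  y_3 = 0.5297 - 0.1*1.0595 = 0.4238
f(-0.1111, 0.4238) = 8*(-0.1111)^2 + 1*0.4238^2 = 0.2784


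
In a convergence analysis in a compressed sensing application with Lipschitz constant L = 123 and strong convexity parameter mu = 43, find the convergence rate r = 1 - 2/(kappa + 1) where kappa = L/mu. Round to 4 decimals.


Step 1: Compute the condition number.
kappa = L/mu = 123/43 = 2.8605
Step 2: Compute the convergence rate.
r = 1 - 2/(kappa + 1) = 1 - 2*mu/(L + mu) = (L - mu)/(L + mu) = 80/166 = 0.4819


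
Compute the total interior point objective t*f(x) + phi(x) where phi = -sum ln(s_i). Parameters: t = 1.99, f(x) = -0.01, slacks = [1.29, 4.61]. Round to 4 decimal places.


Step 1: Compute log-barrier.
ln values: [0.2546, 1.5282]
phi = -(0.2546 + 1.5282) = -1.7829
Step 2: Compute augmented objective.
t*f(x) = 1.99*-0.01 = -0.0199
Total = -0.0199 - 1.7829 = -1.8028


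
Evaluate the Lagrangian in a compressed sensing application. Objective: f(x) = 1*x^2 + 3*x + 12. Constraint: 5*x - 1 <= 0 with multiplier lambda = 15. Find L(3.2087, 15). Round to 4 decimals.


Step 1: Evaluate f(x).
f(3.2087) = 1*3.2087^2 + 3*3.2087 + 12 = 31.9219
Step 2: Evaluate g(x).
g(3.2087) = 5*3.2087 - 1 = 15.0435
Step 3: Compute Lagrangian.
L = 31.9219 + 15*15.0435 = 257.5744


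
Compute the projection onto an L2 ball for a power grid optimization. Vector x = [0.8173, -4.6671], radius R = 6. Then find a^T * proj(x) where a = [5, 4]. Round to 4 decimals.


Step 1: Compute ||x|| (intermediates to 6 decimals).
||x|| = sqrt(0.8173^2 + (-4.6671)^2) = 4.738122
Step 2: Project.
Since ||x|| <= R, proj = x (no scaling needed).
proj(x) = [0.8173, -4.6671]
Step 3: Dot product.
a^T * proj(x) = 5*0.8173 + 4*(-4.6671) = -14.5819


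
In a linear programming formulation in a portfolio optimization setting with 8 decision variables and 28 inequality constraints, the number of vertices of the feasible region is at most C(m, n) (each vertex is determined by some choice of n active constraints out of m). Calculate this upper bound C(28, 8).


Each vertex corresponds to some choice of n active constraints out of m, so the number of vertices is at most C(m, n) = m! / (n!(m-n)!).
m = 28, n = 8
Numerator: 28 * 27 * 26 * 25 * 24 * 23 * 22 * 21
Denominator: 8! = 40320
C(28, 8) = 3108105


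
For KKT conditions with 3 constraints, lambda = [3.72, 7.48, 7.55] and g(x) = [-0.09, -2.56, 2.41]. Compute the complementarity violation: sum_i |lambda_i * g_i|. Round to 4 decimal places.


KKT complementary slackness check:
lambda_1 * g_1 = 3.72 * -0.09 = -0.3348
lambda_2 * g_2 = 7.48 * -2.56 = -19.1488
lambda_3 * g_3 = 7.55 * 2.41 = 18.1955
Total violation = 0.3348 + 19.1488 + 18.1955 = 37.6791


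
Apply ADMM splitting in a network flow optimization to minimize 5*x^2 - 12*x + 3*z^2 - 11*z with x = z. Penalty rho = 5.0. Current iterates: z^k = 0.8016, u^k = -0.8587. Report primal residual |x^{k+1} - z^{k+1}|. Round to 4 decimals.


ADMM iteration with rho = 5.0, z^k = 0.8016, u^k = -0.8587
Step 1: x-update.
Minimize 5*x^2 - 12*x + (5.0/2)*(x - 0.8016 - 0.8587)^2
FOC: (2*5 + 5.0)*x = 12 + 5.0*(0.8016 + 0.8587)
x^{k+1} = 1.3534
Step 2: z-update.
Minimize 3*z^2 - 11*z + (5.0/2)*(1.3534 - z - 0.8587)^2
FOC: (2*3 + 5.0)*z = 11 + 5.0*(1.3534 - 0.8587)
z^{k+1} = 1.2249
Step 3: u-update.
u^{k+1} = -0.8587 + 1.3534 - 1.2249 = -0.7301
Step 4: Primal residual = |1.3534 - 1.2249| = 0.1286


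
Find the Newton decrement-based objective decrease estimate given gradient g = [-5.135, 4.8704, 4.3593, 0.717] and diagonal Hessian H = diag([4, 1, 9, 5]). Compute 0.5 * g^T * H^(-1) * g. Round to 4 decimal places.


Step 1: H is diagonal, so H^(-1) * g = [-1.2838, 4.8704, 0.4844, 0.1434].
Step 2: g^T H^(-1) g = sum_i g_i^2 / H_ii
  = (-5.135)^2/4 + (4.8704)^2/1 + (4.3593)^2/9 + (0.717)^2/5
  = 6.5921 + 23.7208 + 2.1115 + 0.1028 = 32.5272
Step 3: Objective decrease = 0.5 * g^T H^(-1) g = 16.2636


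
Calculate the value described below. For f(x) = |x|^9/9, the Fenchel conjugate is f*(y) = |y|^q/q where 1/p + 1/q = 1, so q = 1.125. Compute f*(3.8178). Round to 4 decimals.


The conjugate exponent q satisfies 1/p + 1/q = 1.
p = 9, so q = 9/(9 - 1) = 1.125
|y|^q = 3.8178^1.125 = 4.5138
f*(3.8178) = 4.5138 / 1.125 = 4.0122


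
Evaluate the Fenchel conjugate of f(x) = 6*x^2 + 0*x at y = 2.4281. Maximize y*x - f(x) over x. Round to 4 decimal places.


f*(y) = sup_x {y*x - a*x^2 - b*x} = sup_x {(y-b)*x - a*x^2}
FOC: (y - b) - 2a*x = 0 => x* = (y - b)/(2a)
x* = (2.4281 - 0)/(2*6) = 0.2023
f*(2.4281) = (y-b)^2/(4a) = (2.4281 - 0)^2/(4*6)
= 5.8957/24 = 0.2457


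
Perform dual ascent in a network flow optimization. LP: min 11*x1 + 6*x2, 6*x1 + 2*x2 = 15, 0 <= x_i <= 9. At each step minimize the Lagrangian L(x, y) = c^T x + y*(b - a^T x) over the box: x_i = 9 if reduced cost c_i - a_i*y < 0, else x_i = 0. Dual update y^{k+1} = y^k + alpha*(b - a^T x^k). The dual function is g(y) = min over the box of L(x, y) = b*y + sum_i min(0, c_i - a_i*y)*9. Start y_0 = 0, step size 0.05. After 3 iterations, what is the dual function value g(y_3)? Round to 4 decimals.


Dual ascent for LP: min 11*x1 + 6*x2, 6*x1 + 2*x2 = 15, 0 <= x_i <= 9
Step 1: y^k = 0.0, reduced costs: (11.0, 6.0)
  x^k = (0.0, 0.0), subgradient = b - a^T x = 15.0
  y^{k+1} = 0.0 + 0.05*15.0 = 0.75
Step 2: y^k = 0.75, reduced costs: (6.5, 4.5)
  x^k = (0.0, 0.0), subgradient = b - a^T x = 15.0
  y^{k+1} = 0.75 + 0.05*15.0 = 1.5
Step 3: y^k = 1.5, reduced costs: (2.0, 3.0)
  x^k = (0.0, 0.0), subgradient = b - a^T x = 15.0
  y^{k+1} = 1.5 + 0.05*15.0 = 2.25
Dual objective at y_3 = 2.25: reduced costs (-2.5, 1.5), box minimizer x = (9.0, 0.0)
g(y_3) = b*y + (c1 - a1*y)*x1 + (c2 - a2*y)*x2 = 15*2.25 + (-2.5)*9.0 + 1.5*0.0 = 33.75 - 22.5 + 0.0 = 11.25


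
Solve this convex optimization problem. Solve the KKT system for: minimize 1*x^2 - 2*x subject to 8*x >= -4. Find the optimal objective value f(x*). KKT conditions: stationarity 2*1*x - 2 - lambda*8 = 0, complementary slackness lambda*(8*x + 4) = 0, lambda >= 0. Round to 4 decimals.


Step 1: Try lambda = 0 (constraint inactive).
Stationarity: 2*1*x - 2 = 0
x* = 2/(2*1) = 1.0
Check constraint: 8*1.0 = 8.0 >= -4 -- satisfied.
Step 2: Compute optimal value.
f(x*) = 1*1.0^2 - 2*1.0 = -1.0


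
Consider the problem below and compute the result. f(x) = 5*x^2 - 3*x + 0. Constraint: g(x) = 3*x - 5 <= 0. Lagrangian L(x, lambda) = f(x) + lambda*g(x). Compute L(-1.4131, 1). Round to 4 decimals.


Step 1: Evaluate f(x).
f(-1.4131) = 5*(-1.4131)^2 - 3*(-1.4131) + 0 = 14.2236
Step 2: Evaluate g(x).
g(-1.4131) = 3*-1.4131 - 5 = -9.2393
Step 3: Compute Lagrangian.
L = 14.2236 + 1*-9.2393 = 4.9843


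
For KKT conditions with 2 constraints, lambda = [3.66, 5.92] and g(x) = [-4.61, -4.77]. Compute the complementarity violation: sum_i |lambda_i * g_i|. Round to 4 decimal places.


KKT complementary slackness check:
lambda_1 * g_1 = 3.66 * -4.61 = -16.8726
lambda_2 * g_2 = 5.92 * -4.77 = -28.2384
Total violation = 16.8726 + 28.2384 = 45.111


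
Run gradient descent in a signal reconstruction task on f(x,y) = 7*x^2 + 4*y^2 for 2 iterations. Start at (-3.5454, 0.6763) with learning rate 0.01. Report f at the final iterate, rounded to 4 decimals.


Gradient descent on f(x,y) = 7*x^2 + 4*y^2.
Starting point: (-3.5454, 0.6763), alpha = 0.01
Step 1: grad_x = 2*7*-3.5454 = -49.6356, grad_y = 2*4*0.6763 = 5.4104
  x_1 = -3.5454 - 0.01*-49.6356 = -3.049
  y_1 = 0.6763 - 0.01*5.4104 = 0.6222
Step 2: grad_x = 2*7*-3.049 = -42.6866, grad_y = 2*4*0.6222 = 4.9776
  x_2 = -3.049 - 0.01*-42.6866 = -2.6222
  y_2 = 0.6222 - 0.01*4.9776 = 0.5724
f(-2.6222, 0.5724) = 7*(-2.6222)^2 + 4*0.5724^2 = 49.4414


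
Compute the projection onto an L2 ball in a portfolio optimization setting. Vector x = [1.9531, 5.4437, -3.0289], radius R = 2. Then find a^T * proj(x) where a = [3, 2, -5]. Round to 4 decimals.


Step 1: Compute ||x|| (intermediates to 6 decimals).
||x|| = sqrt(1.9531^2 + 5.4437^2 + (-3.0289)^2) = 6.528607
Step 2: Project.
Since ||x|| > R, scale = R/||x|| = 2/6.528607 = 0.306344, proj(x) = scale * x
proj(x) = [0.59832, 1.667645, -0.927885]
Step 3: Dot product.
a^T * proj(x) = 3*0.59832 + 2*1.667645 - 5*(-0.927885) = 9.7697


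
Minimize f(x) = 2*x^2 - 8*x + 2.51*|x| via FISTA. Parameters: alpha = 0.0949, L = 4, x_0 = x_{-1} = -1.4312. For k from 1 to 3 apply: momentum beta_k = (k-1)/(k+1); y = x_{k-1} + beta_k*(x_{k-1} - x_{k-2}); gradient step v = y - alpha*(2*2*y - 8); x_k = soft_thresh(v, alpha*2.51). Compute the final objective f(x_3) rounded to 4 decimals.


FISTA on f(x) = 2*x^2 - 8*x + 2.51*|x|
L = 4, alpha = 0.0949
Iteration 1: beta = 0.0, y = -1.4312 + 0.0*(-1.4312 + 1.4312) = -1.4312
  grad(y) = -13.7248, v = y - alpha*grad = -0.1287
  prox(v) = soft_thresh(-0.1287, 0.2382) = 0.0
Iteration 2: beta = 0.3333, y = 0.0 + 0.3333*(0.0 + 1.4312) = 0.4771
  grad(y) = -6.0917, v = y - alpha*grad = 1.0552
  prox(v) = soft_thresh(1.0552, 0.2382) = 0.817
Iteration 3: beta = 0.5, y = 0.817 + 0.5*(0.817 - 0.0) = 1.2255
  grad(y) = -3.0982, v = y - alpha*grad = 1.5195
  prox(v) = soft_thresh(1.5195, 0.2382) = 1.2813
f(x_3) = 2*1.2813^2 - 8*1.2813 + 2.51*|1.2813| = -3.7509


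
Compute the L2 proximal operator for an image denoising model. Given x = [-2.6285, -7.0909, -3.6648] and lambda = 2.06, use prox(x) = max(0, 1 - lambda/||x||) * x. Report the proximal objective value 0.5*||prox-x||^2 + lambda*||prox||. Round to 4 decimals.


Step 1: Compute ||x||.
||x|| = 8.4036
Step 2: Compute scaling factor.
scale = max(0, 1 - 2.06/8.4036) = 0.7549
Step 3: prox(x) = [-1.9842, -5.3527, -2.7664]
||prox(x)|| = 6.3436
Step 4: Proximal objective.
0.5*||prox-x||^2 = 2.1218
lambda*||prox|| = 13.0678
Total = 15.1896


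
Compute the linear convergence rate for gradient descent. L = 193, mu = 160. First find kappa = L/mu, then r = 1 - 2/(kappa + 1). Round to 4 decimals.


Step 1: Compute the condition number.
kappa = L/mu = 193/160 = 1.2063
Step 2: Compute the convergence rate.
r = 1 - 2/(kappa + 1) = 1 - 2*mu/(L + mu) = (L - mu)/(L + mu) = 33/353 = 0.0935


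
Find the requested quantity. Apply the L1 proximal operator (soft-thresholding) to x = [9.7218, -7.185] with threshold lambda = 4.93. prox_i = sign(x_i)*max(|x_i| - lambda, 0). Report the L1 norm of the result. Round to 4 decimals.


Soft-thresholding with lambda = 4.93:
prox(9.7218) = sign(9.7218)*max(|9.7218| - 4.93, 0) = 4.7918
prox(-7.185) = sign(-7.185)*max(|-7.185| - 4.93, 0) = -2.255
prox(x) = [4.7918, -2.255]
||prox(x)||_1 = 4.7918 + 2.255 = 7.0468


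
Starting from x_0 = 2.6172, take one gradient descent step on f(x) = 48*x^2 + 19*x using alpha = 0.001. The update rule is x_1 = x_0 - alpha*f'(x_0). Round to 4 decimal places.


We compute the gradient at x_0 and apply the update.
f'(x) = 96*x + 19
f'(2.6172) = 96*2.6172 + 19 = 270.2512
x_1 = 2.6172 - 0.001*270.2512 = 2.3469


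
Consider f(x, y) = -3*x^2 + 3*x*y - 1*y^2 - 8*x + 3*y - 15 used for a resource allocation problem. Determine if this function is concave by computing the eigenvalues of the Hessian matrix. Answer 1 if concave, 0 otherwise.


The Hessian of f(x,y) = -3*x^2 + 3*x*y - 1*y^2 - 8*x + 3*y - 15 is:
H = [[-6, 3], [3, -2]]
Trace = -6 - 2 = -8
Determinant = -6*-2 - (3)^2 = 3
Discriminant = (-8)^2 - 4*3 = 52.0
Eigenvalues: lambda_1 = -7.6056, lambda_2 = -0.3944
The function is concave.

1


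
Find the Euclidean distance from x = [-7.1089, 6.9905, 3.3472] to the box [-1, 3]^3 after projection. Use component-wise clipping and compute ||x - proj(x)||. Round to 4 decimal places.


Project each component onto [-1, 3].
clip(-7.1089) = -1.0, clip(6.9905) = 3.0, clip(3.3472) = 3.0
Projection = [-1.0, 3.0, 3.0]
Squared diffs: [37.3187, 15.9241, 0.1205]
Distance = sqrt(53.3633) = 7.305


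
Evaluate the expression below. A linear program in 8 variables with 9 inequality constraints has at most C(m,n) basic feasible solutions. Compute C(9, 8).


Each vertex corresponds to some choice of n active constraints out of m, so the number of vertices is at most C(m, n) = m! / (n!(m-n)!).
m = 9, n = 8
Numerator: 9 * 8 * 7 * 6 * 5 * 4 * 3 * 2
Denominator: 8! = 40320
C(9, 8) = 9


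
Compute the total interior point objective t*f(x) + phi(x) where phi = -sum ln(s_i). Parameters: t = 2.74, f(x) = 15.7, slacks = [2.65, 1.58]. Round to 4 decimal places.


Step 1: Compute log-barrier.
ln values: [0.9746, 0.4574]
phi = -(0.9746 + 0.4574) = -1.432
Step 2: Compute augmented objective.
t*f(x) = 2.74*15.7 = 43.018
Total = 43.018 - 1.432 = 41.586


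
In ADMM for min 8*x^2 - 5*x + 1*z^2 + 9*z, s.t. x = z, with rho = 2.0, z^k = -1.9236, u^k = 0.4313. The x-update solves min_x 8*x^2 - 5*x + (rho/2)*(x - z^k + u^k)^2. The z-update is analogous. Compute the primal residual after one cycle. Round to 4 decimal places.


ADMM iteration with rho = 2.0, z^k = -1.9236, u^k = 0.4313
Step 1: x-update.
Minimize 8*x^2 - 5*x + (2.0/2)*(x + 1.9236 + 0.4313)^2
FOC: (2*8 + 2.0)*x = 5 + 2.0*(-1.9236 - 0.4313)
x^{k+1} = 0.0161
Step 2: z-update.
Minimize 1*z^2 + 9*z + (2.0/2)*(0.0161 - z + 0.4313)^2
FOC: (2*1 + 2.0)*z = -9 + 2.0*(0.0161 + 0.4313)
z^{k+1} = -2.0263
Step 3: u-update.
u^{k+1} = 0.4313 + 0.0161 + 2.0263 = 2.4737
Step 4: Primal residual = |0.0161 + 2.0263| = 2.0424


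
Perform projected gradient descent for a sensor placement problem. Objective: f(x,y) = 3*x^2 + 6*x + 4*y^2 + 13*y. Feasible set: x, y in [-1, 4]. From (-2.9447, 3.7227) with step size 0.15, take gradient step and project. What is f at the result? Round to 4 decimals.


Step 1: Compute gradient at (-2.9447, 3.7227).
grad_x = 2*3*-2.9447 + 6 = -11.6682
grad_y = 2*4*3.7227 + 13 = 42.7816
Step 2: Gradient step.
x_raw = -2.9447 - 0.15*-11.6682 = -1.1945
y_raw = 3.7227 - 0.15*42.7816 = -2.6945
Step 3: Project onto [-1, 4].
x_proj = clip(-1.1945) = -1.0
y_proj = clip(-2.6945) = -1.0
Step 4: Evaluate f.
f(-1.0, -1.0) = -12.0


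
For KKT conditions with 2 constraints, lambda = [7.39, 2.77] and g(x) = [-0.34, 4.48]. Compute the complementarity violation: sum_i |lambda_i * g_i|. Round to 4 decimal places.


KKT complementary slackness check:
lambda_1 * g_1 = 7.39 * -0.34 = -2.5126
lambda_2 * g_2 = 2.77 * 4.48 = 12.4096
Total violation = 2.5126 + 12.4096 = 14.9222


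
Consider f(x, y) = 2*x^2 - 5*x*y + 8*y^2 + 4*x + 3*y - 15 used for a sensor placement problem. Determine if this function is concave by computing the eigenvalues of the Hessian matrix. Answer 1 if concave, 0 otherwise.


The Hessian of f(x,y) = 2*x^2 - 5*x*y + 8*y^2 + 4*x + 3*y - 15 is:
H = [[4, -5], [-5, 16]]
Trace = 4 + 16 = 20
Determinant = 4*16 - (-5)^2 = 39
Discriminant = (20)^2 - 4*39 = 244.0
Eigenvalues: lambda_1 = 2.1898, lambda_2 = 17.8102
The function is not concave.

0


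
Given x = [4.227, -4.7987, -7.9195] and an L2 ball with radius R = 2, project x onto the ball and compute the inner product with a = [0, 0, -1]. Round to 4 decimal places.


Step 1: Compute ||x|| (intermediates to 6 decimals).
||x|| = sqrt(4.227^2 + (-4.7987)^2 + (-7.9195)^2) = 10.179073
Step 2: Project.
Since ||x|| > R, scale = R/||x|| = 2/10.179073 = 0.196482, proj(x) = scale * x
proj(x) = [0.830529, -0.942858, -1.556039]
Step 3: Dot product.
a^T * proj(x) = 0*0.830529 + 0*(-0.942858) - 1*(-1.556039) = 1.556


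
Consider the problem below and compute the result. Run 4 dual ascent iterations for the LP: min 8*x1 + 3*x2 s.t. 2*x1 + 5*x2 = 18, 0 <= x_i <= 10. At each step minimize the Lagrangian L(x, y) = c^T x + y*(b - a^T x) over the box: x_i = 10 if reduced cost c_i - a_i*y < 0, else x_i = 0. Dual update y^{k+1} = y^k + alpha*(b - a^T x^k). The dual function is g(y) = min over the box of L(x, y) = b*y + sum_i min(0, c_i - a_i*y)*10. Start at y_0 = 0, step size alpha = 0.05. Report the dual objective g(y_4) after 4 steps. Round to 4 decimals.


Dual ascent for LP: min 8*x1 + 3*x2, 2*x1 + 5*x2 = 18, 0 <= x_i <= 10
Step 1: y^k = 0.0, reduced costs: (8.0, 3.0)
  x^k = (0.0, 0.0), subgradient = b - a^T x = 18.0
  y^{k+1} = 0.0 + 0.05*18.0 = 0.9
Step 2: y^k = 0.9, reduced costs: (6.2, -1.5)
  x^k = (0.0, 10.0), subgradient = b - a^T x = -32.0
  y^{k+1} = 0.9 + 0.05*-32.0 = -0.7
Step 3: y^k = -0.7, reduced costs: (9.4, 6.5)
  x^k = (0.0, 0.0), subgradient = b - a^T x = 18.0
  y^{k+1} = -0.7 + 0.05*18.0 = 0.2
Step 4: y^k = 0.2, reduced costs: (7.6, 2.0)
  x^k = (0.0, 0.0), subgradient = b - a^T x = 18.0
  y^{k+1} = 0.2 + 0.05*18.0 = 1.1
Dual objective at y_4 = 1.1: reduced costs (5.8, -2.5), box minimizer x = (0.0, 10.0)
g(y_4) = b*y + (c1 - a1*y)*x1 + (c2 - a2*y)*x2 = 18*1.1 + 5.8*0.0 + (-2.5)*10.0 = 19.8 + 0.0 - 25.0 = -5.2


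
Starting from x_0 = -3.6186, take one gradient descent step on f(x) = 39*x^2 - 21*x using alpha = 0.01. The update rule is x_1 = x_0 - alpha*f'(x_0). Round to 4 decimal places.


We compute the gradient at x_0 and apply the update.
f'(x) = 78*x - 21
f'(-3.6186) = 78*-3.6186 - 21 = -303.2508
x_1 = -3.6186 - 0.01*-303.2508 = -0.5861


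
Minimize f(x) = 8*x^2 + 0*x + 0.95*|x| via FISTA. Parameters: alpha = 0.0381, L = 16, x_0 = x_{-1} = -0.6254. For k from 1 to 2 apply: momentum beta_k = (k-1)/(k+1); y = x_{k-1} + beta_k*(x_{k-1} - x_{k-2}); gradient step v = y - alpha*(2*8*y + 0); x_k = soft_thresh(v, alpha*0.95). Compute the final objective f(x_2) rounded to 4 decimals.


FISTA on f(x) = 8*x^2 + 0*x + 0.95*|x|
L = 16, alpha = 0.0381
Iteration 1: beta = 0.0, y = -0.6254 + 0.0*(-0.6254 + 0.6254) = -0.6254
  grad(y) = -10.0064, v = y - alpha*grad = -0.2442
  prox(v) = soft_thresh(-0.2442, 0.0362) = -0.208
Iteration 2: beta = 0.3333, y = -0.208 + 0.3333*(-0.208 + 0.6254) = -0.0688
  grad(y) = -1.101, v = y - alpha*grad = -0.0269
  prox(v) = soft_thresh(-0.0269, 0.0362) = 0.0
f(x_2) = 8*0.0^2 + 0*0.0 + 0.95*|0.0| = 0.0


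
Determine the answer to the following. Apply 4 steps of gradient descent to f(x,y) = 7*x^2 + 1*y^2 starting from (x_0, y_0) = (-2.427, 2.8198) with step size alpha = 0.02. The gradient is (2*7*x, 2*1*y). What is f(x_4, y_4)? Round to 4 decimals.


Gradient descent on f(x,y) = 7*x^2 + 1*y^2.
Starting point: (-2.427, 2.8198), alpha = 0.02
Step 1: grad_x = 2*7*-2.427 = -33.978, grad_y = 2*1*2.8198 = 5.6396
  x_1 = -2.427 - 0.02*-33.978 = -1.7474
  y_1 = 2.8198 - 0.02*5.6396 = 2.707
Step 2: grad_x = 2*7*-1.7474 = -24.4642, grad_y = 2*1*2.707 = 5.414
  x_2 = -1.7474 - 0.02*-24.4642 = -1.2582
  y_2 = 2.707 - 0.02*5.414 = 2.5987
Step 3: grad_x = 2*7*-1.2582 = -17.6142, grad_y = 2*1*2.5987 = 5.1975
  x_3 = -1.2582 - 0.02*-17.6142 = -0.9059
  y_3 = 2.5987 - 0.02*5.1975 = 2.4948
Step 4: grad_x = 2*7*-0.9059 = -12.6822, grad_y = 2*1*2.4948 = 4.9896
  x_4 = -0.9059 - 0.02*-12.6822 = -0.6522
  y_4 = 2.4948 - 0.02*4.9896 = 2.395
f(-0.6522, 2.395) = 7*(-0.6522)^2 + 1*2.395^2 = 8.7138


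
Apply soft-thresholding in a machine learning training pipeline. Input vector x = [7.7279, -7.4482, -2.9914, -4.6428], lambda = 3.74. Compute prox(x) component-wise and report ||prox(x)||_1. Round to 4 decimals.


Soft-thresholding with lambda = 3.74:
prox(7.7279) = sign(7.7279)*max(|7.7279| - 3.74, 0) = 3.9879
prox(-7.4482) = sign(-7.4482)*max(|-7.4482| - 3.74, 0) = -3.7082
prox(-2.9914) = sign(-2.9914)*max(|-2.9914| - 3.74, 0) = 0.0
prox(-4.6428) = sign(-4.6428)*max(|-4.6428| - 3.74, 0) = -0.9028
prox(x) = [3.9879, -3.7082, 0.0, -0.9028]
||prox(x)||_1 = 3.9879 + 3.7082 + 0.0 + 0.9028 = 8.5989


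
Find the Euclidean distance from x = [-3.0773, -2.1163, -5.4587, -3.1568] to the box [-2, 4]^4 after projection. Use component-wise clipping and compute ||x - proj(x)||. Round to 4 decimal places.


Project each component onto [-2, 4].
clip(-3.0773) = -2.0, clip(-2.1163) = -2.0, clip(-5.4587) = -2.0, clip(-3.1568) = -2.0
Projection = [-2.0, -2.0, -2.0, -2.0]
Squared diffs: [1.1606, 0.0135, 11.9626, 1.3382]
Distance = sqrt(14.4749) = 3.8046


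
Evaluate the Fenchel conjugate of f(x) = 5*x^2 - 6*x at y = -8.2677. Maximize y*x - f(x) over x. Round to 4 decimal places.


f*(y) = sup_x {y*x - a*x^2 - b*x} = sup_x {(y-b)*x - a*x^2}
FOC: (y - b) - 2a*x = 0 => x* = (y - b)/(2a)
x* = (-8.2677 + 6)/(2*5) = -0.2268
f*(-8.2677) = (y-b)^2/(4a) = (-8.2677 + 6)^2/(4*5)
= 5.1425/20 = 0.2571


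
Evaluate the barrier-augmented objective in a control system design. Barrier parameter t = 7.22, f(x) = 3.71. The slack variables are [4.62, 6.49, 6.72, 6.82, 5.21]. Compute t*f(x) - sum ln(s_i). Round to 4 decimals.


Step 1: Compute log-barrier.
ln values: [1.5304, 1.8703, 1.9051, 1.9199, 1.6506]
phi = -(1.5304 + 1.8703 + 1.9051 + 1.9199 + 1.6506) = -8.8762
Step 2: Compute augmented objective.
t*f(x) = 7.22*3.71 = 26.7862
Total = 26.7862 - 8.8762 = 17.91


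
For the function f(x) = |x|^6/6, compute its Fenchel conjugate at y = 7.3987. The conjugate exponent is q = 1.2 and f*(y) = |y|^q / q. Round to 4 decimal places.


The conjugate exponent q satisfies 1/p + 1/q = 1.
p = 6, so q = 6/(6 - 1) = 1.2
|y|^q = 7.3987^1.2 = 11.0404
f*(7.3987) = 11.0404 / 1.2 = 9.2004


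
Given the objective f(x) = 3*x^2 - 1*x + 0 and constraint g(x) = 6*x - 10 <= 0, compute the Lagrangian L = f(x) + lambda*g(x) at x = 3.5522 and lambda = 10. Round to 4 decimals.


Step 1: Evaluate f(x).
f(3.5522) = 3*3.5522^2 - 1*3.5522 + 0 = 34.3022
Step 2: Evaluate g(x).
g(3.5522) = 6*3.5522 - 10 = 11.3132
Step 3: Compute Lagrangian.
L = 34.3022 + 10*11.3132 = 147.4342


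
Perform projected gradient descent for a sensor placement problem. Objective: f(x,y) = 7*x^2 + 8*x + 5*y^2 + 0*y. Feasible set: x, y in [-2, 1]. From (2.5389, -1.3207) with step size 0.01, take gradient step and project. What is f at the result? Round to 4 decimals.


Step 1: Compute gradient at (2.5389, -1.3207).
grad_x = 2*7*2.5389 + 8 = 43.5446
grad_y = 2*5*-1.3207 + 0 = -13.207
Step 2: Gradient step.
x_raw = 2.5389 - 0.01*43.5446 = 2.1035
y_raw = -1.3207 - 0.01*-13.207 = -1.1886
Step 3: Project onto [-2, 1].
x_proj = clip(2.1035) = 1.0
y_proj = clip(-1.1886) = -1.1886
Step 4: Evaluate f.
f(1.0, -1.1886) = 22.0642


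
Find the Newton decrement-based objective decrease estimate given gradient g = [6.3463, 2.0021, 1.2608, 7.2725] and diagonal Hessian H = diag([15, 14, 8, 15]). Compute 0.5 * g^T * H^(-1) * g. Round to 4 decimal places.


Step 1: H is diagonal, so H^(-1) * g = [0.4231, 0.143, 0.1576, 0.4848].
Step 2: g^T H^(-1) g = sum_i g_i^2 / H_ii
  = (6.3463)^2/15 + (2.0021)^2/14 + (1.2608)^2/8 + (7.2725)^2/15
  = 2.685 + 0.2863 + 0.1987 + 3.526 = 6.696
Step 3: Objective decrease = 0.5 * g^T H^(-1) g = 3.348


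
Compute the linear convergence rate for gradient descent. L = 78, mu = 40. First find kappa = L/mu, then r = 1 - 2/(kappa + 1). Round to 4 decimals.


Step 1: Compute the condition number.
kappa = L/mu = 78/40 = 1.95
Step 2: Compute the convergence rate.
r = 1 - 2/(kappa + 1) = 1 - 2*mu/(L + mu) = (L - mu)/(L + mu) = 38/118 = 0.322


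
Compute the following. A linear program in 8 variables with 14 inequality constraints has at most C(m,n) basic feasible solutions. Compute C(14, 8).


Each vertex corresponds to some choice of n active constraints out of m, so the number of vertices is at most C(m, n) = m! / (n!(m-n)!).
m = 14, n = 8
Numerator: 14 * 13 * 12 * 11 * 10 * 9 * 8 * 7
Denominator: 8! = 40320
C(14, 8) = 3003


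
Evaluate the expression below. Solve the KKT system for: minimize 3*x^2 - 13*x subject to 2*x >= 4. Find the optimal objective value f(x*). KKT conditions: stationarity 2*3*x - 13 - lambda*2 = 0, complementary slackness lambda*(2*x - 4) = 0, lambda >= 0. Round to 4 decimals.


Step 1: Try lambda = 0 (constraint inactive).
Stationarity: 2*3*x - 13 = 0
x* = 13/(2*3) = 13/6 = 2.1667 (rounded; the exact value 13/6 is used below)
Check constraint: 2*2.1667 = 4.3334 >= 4 -- satisfied.
Step 2: Compute optimal value.
f(x*) = 3*(13/6)^2 - 13*(13/6) = -14.0833


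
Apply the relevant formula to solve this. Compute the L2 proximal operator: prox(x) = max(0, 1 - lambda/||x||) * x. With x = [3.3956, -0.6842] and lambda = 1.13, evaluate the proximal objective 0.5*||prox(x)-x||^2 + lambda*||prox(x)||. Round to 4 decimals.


Step 1: Compute ||x||.
||x|| = 3.4638
Step 2: Compute scaling factor.
scale = max(0, 1 - 1.13/3.4638) = 0.6738
Step 3: prox(x) = [2.2879, -0.461]
||prox(x)|| = 2.3338
Step 4: Proximal objective.
0.5*||prox-x||^2 = 0.6385
lambda*||prox|| = 2.6372
Total = 3.2757


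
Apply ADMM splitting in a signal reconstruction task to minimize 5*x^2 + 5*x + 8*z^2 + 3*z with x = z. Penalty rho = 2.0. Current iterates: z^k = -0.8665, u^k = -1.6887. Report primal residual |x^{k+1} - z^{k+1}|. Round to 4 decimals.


ADMM iteration with rho = 2.0, z^k = -0.8665, u^k = -1.6887
Step 1: x-update.
Minimize 5*x^2 + 5*x + (2.0/2)*(x + 0.8665 - 1.6887)^2
FOC: (2*5 + 2.0)*x = -5 + 2.0*(-0.8665 + 1.6887)
x^{k+1} = -0.2796
Step 2: z-update.
Minimize 8*z^2 + 3*z + (2.0/2)*(-0.2796 - z - 1.6887)^2
FOC: (2*8 + 2.0)*z = -3 + 2.0*(-0.2796 - 1.6887)
z^{k+1} = -0.3854
Step 3: u-update.
u^{k+1} = -1.6887 - 0.2796 + 0.3854 = -1.583
Step 4: Primal residual = |-0.2796 + 0.3854| = 0.1057


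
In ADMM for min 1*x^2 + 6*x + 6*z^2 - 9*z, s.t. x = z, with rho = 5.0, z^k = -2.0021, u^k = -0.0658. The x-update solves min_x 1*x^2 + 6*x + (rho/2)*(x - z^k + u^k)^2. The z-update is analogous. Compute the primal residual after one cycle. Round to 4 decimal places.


ADMM iteration with rho = 5.0, z^k = -2.0021, u^k = -0.0658
Step 1: x-update.
Minimize 1*x^2 + 6*x + (5.0/2)*(x + 2.0021 - 0.0658)^2
FOC: (2*1 + 5.0)*x = -6 + 5.0*(-2.0021 + 0.0658)
x^{k+1} = -2.2402
Step 2: z-update.
Minimize 6*z^2 - 9*z + (5.0/2)*(-2.2402 - z - 0.0658)^2
FOC: (2*6 + 5.0)*z = 9 + 5.0*(-2.2402 - 0.0658)
z^{k+1} = -0.1488
Step 3: u-update.
u^{k+1} = -0.0658 - 2.2402 + 0.1488 = -2.1572
Step 4: Primal residual = |-2.2402 + 0.1488| = 2.0914


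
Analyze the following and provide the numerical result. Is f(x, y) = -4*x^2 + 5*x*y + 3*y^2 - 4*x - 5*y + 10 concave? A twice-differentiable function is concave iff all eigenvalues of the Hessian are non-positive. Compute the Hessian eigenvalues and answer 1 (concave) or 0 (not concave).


The Hessian of f(x,y) = -4*x^2 + 5*x*y + 3*y^2 - 4*x - 5*y + 10 is:
H = [[-8, 5], [5, 6]]
Trace = -8 + 6 = -2
Determinant = -8*6 - (5)^2 = -73
Discriminant = (-2)^2 - 4*-73 = 296.0
Eigenvalues: lambda_1 = -9.6023, lambda_2 = 7.6023
The function is not concave.

0


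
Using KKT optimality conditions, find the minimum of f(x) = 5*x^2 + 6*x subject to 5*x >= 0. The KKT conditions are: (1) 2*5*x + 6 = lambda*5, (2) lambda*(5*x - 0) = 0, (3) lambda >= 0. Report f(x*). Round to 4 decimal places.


Step 1: Try lambda = 0 (constraint inactive).
x_unc = -6/(2*5) = -0.6
Check: 5*-0.6 = -3.0 < 0 -- violated!
Step 2: Constraint must be active: 5*x = 0
x* = 0/5 = 0.0
lambda = (2*5*0.0 + 6)/5 = 1.2
Step 3: Compute optimal value.
f(x*) = 5*0.0^2 + 6*0.0 = 0.0
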